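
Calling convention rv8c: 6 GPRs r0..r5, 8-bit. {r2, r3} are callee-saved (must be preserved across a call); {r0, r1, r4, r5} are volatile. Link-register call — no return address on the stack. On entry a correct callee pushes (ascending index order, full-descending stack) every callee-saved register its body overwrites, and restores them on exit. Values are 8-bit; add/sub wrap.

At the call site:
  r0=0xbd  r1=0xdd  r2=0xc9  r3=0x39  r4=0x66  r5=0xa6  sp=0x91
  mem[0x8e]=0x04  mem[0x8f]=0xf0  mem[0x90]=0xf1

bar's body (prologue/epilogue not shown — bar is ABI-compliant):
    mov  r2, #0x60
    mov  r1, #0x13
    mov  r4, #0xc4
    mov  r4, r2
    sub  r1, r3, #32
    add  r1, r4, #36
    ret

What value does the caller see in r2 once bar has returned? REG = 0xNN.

REG = 0xc9

prologue: push r2 → mem[0x90]=0xc9, sp=0x90
body[0] mov  r2, #0x60 → r2=0x60
body[1] mov  r1, #0x13 → r1=0x13
body[2] mov  r4, #0xc4 → r4=0xc4
body[3] mov  r4, r2 → r4=0x60
body[4] sub  r1, r3, #32 → r1=0x19
body[5] add  r1, r4, #36 → r1=0x84
epilogue: pop r2=0xc9, sp=0x91
r2 is callee-saved → restored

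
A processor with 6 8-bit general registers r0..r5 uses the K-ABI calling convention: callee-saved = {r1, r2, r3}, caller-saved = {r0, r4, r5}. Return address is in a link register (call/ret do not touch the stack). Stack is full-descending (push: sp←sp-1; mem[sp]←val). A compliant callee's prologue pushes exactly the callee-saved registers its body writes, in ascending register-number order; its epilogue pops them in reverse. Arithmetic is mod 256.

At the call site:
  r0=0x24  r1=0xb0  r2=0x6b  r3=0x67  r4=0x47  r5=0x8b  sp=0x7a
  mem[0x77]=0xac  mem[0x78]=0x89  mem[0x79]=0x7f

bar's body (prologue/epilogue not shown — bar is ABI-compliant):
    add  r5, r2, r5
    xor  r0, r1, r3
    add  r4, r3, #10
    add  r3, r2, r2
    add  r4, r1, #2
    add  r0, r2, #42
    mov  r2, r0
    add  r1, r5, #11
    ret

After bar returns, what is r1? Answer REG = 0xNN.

REG = 0xb0

prologue: push r1 -> mem[0x79]=0xb0, sp=0x79
prologue: push r2 -> mem[0x78]=0x6b, sp=0x78
prologue: push r3 -> mem[0x77]=0x67, sp=0x77
body[0] add  r5, r2, r5 -> r5=0xf6
body[1] xor  r0, r1, r3 -> r0=0xd7
body[2] add  r4, r3, #10 -> r4=0x71
body[3] add  r3, r2, r2 -> r3=0xd6
body[4] add  r4, r1, #2 -> r4=0xb2
body[5] add  r0, r2, #42 -> r0=0x95
body[6] mov  r2, r0 -> r2=0x95
body[7] add  r1, r5, #11 -> r1=0x01
epilogue: pop r3=0x67, sp=0x78
epilogue: pop r2=0x6b, sp=0x79
epilogue: pop r1=0xb0, sp=0x7a
r1 is callee-saved -> restored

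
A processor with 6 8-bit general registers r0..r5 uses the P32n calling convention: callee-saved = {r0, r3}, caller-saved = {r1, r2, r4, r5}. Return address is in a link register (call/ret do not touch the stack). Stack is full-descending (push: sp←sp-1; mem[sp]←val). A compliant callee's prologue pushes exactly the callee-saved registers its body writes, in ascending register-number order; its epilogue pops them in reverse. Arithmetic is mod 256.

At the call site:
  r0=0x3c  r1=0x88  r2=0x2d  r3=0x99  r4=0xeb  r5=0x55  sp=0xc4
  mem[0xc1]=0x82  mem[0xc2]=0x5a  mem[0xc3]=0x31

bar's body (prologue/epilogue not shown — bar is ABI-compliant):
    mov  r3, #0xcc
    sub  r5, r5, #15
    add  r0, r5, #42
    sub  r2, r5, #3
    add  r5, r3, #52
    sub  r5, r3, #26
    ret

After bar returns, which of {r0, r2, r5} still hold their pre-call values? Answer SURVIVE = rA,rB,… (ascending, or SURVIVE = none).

SURVIVE = r0

prologue: push r0 -> mem[0xc3]=0x3c, sp=0xc3
prologue: push r3 -> mem[0xc2]=0x99, sp=0xc2
body[0] mov  r3, #0xcc -> r3=0xcc
body[1] sub  r5, r5, #15 -> r5=0x46
body[2] add  r0, r5, #42 -> r0=0x70
body[3] sub  r2, r5, #3 -> r2=0x43
body[4] add  r5, r3, #52 -> r5=0x00
body[5] sub  r5, r3, #26 -> r5=0xb2
epilogue: pop r3=0x99, sp=0xc3
epilogue: pop r0=0x3c, sp=0xc4
r0: callee-saved, written=True
r2: caller-saved, written=True
r5: caller-saved, written=True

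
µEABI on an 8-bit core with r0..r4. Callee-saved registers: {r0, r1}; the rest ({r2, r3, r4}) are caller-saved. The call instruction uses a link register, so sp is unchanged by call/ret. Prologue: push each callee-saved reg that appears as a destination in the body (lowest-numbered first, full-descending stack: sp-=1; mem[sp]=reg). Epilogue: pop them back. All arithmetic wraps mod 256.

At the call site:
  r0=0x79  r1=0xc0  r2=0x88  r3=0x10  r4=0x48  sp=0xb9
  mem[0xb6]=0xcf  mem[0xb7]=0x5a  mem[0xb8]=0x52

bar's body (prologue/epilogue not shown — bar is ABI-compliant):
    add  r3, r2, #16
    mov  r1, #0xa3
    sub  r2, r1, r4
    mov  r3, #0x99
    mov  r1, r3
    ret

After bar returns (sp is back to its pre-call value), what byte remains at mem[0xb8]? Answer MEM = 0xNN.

prologue: push r1 → mem[0xb8]=0xc0, sp=0xb8
body[0] add  r3, r2, #16 → r3=0x98
body[1] mov  r1, #0xa3 → r1=0xa3
body[2] sub  r2, r1, r4 → r2=0x5b
body[3] mov  r3, #0x99 → r3=0x99
body[4] mov  r1, r3 → r1=0x99
epilogue: pop r1=0xc0, sp=0xb9
prologue pushed ['r1'] at ['0xb8']

MEM = 0xc0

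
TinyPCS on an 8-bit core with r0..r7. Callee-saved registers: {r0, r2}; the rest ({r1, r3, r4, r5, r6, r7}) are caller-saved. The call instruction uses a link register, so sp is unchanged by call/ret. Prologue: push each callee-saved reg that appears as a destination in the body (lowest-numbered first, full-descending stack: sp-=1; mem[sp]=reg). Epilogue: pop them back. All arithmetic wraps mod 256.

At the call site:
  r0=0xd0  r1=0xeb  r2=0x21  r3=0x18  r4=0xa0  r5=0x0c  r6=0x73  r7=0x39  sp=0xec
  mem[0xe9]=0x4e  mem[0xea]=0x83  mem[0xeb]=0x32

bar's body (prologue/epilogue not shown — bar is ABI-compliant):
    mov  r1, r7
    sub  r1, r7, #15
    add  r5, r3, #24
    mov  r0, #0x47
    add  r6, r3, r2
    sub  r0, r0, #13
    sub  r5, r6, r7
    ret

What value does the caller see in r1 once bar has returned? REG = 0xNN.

REG = 0x2a

prologue: push r0 → mem[0xeb]=0xd0, sp=0xeb
body[0] mov  r1, r7 → r1=0x39
body[1] sub  r1, r7, #15 → r1=0x2a
body[2] add  r5, r3, #24 → r5=0x30
body[3] mov  r0, #0x47 → r0=0x47
body[4] add  r6, r3, r2 → r6=0x39
body[5] sub  r0, r0, #13 → r0=0x3a
body[6] sub  r5, r6, r7 → r5=0x00
epilogue: pop r0=0xd0, sp=0xec
r1 is caller-saved → body value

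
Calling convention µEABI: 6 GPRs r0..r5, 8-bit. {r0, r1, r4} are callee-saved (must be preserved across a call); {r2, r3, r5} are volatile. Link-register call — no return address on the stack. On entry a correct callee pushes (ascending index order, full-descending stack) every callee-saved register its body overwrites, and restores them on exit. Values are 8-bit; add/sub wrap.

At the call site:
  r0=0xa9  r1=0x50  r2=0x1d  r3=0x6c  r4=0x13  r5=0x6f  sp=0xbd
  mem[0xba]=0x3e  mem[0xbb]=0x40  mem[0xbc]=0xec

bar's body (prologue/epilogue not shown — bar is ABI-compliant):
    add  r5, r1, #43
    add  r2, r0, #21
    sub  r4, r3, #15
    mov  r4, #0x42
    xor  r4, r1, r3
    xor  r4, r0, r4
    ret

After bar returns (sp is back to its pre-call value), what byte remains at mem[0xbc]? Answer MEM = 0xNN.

prologue: push r4 -> mem[0xbc]=0x13, sp=0xbc
body[0] add  r5, r1, #43 -> r5=0x7b
body[1] add  r2, r0, #21 -> r2=0xbe
body[2] sub  r4, r3, #15 -> r4=0x5d
body[3] mov  r4, #0x42 -> r4=0x42
body[4] xor  r4, r1, r3 -> r4=0x3c
body[5] xor  r4, r0, r4 -> r4=0x95
epilogue: pop r4=0x13, sp=0xbd
prologue pushed ['r4'] at ['0xbc']

MEM = 0x13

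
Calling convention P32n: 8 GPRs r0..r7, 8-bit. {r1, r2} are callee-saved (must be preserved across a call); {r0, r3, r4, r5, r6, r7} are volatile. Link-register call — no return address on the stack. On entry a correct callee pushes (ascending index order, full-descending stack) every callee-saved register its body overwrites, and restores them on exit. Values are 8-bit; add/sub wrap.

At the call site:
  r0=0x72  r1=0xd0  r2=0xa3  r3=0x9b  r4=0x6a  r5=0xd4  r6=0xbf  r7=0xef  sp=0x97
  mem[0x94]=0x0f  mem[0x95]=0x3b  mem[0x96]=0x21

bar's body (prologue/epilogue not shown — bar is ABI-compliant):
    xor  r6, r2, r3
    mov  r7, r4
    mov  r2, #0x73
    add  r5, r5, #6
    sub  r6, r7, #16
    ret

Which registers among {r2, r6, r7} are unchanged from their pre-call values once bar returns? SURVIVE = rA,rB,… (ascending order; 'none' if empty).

SURVIVE = r2

prologue: push r2 → mem[0x96]=0xa3, sp=0x96
body[0] xor  r6, r2, r3 → r6=0x38
body[1] mov  r7, r4 → r7=0x6a
body[2] mov  r2, #0x73 → r2=0x73
body[3] add  r5, r5, #6 → r5=0xda
body[4] sub  r6, r7, #16 → r6=0x5a
epilogue: pop r2=0xa3, sp=0x97
r2: callee-saved, written=True
r6: caller-saved, written=True
r7: caller-saved, written=True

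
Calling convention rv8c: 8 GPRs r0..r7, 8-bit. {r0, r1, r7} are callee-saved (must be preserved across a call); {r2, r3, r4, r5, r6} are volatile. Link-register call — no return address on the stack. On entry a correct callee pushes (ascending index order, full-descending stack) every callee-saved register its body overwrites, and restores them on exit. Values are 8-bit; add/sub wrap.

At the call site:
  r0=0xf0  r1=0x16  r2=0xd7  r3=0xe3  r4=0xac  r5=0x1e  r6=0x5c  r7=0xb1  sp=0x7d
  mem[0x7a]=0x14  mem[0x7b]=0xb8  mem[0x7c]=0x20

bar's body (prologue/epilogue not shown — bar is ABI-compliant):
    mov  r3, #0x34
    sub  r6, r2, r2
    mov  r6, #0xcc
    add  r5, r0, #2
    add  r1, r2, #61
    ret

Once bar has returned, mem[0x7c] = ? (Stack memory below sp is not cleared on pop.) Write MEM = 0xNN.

prologue: push r1 -> mem[0x7c]=0x16, sp=0x7c
body[0] mov  r3, #0x34 -> r3=0x34
body[1] sub  r6, r2, r2 -> r6=0x00
body[2] mov  r6, #0xcc -> r6=0xcc
body[3] add  r5, r0, #2 -> r5=0xf2
body[4] add  r1, r2, #61 -> r1=0x14
epilogue: pop r1=0x16, sp=0x7d
prologue pushed ['r1'] at ['0x7c']

MEM = 0x16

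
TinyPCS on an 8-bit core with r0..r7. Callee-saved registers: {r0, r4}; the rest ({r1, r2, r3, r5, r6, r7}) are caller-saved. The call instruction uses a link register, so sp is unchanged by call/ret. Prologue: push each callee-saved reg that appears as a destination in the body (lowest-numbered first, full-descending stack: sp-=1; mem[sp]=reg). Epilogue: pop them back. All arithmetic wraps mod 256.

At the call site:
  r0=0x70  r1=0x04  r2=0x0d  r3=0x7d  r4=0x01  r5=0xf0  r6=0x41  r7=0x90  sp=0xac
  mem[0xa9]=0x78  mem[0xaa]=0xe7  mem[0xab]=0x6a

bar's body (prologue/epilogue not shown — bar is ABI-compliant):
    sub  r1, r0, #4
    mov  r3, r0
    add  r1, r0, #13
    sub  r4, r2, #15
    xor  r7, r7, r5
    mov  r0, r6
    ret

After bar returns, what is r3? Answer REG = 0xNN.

REG = 0x70

prologue: push r0 -> mem[0xab]=0x70, sp=0xab
prologue: push r4 -> mem[0xaa]=0x01, sp=0xaa
body[0] sub  r1, r0, #4 -> r1=0x6c
body[1] mov  r3, r0 -> r3=0x70
body[2] add  r1, r0, #13 -> r1=0x7d
body[3] sub  r4, r2, #15 -> r4=0xfe
body[4] xor  r7, r7, r5 -> r7=0x60
body[5] mov  r0, r6 -> r0=0x41
epilogue: pop r4=0x01, sp=0xab
epilogue: pop r0=0x70, sp=0xac
r3 is caller-saved -> body value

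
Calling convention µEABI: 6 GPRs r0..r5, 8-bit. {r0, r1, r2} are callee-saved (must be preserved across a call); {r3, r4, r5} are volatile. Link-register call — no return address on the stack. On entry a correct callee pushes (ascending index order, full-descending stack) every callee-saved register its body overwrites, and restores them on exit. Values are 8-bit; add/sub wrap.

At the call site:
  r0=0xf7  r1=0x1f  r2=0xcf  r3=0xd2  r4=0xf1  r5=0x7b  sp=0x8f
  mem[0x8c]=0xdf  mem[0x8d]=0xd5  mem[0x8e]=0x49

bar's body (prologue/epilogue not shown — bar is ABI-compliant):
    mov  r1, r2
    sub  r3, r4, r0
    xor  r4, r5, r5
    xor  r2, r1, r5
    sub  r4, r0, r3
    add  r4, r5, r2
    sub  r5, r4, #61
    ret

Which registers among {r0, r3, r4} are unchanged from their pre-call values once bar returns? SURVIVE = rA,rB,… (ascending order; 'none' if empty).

SURVIVE = r0

prologue: push r1 → mem[0x8e]=0x1f, sp=0x8e
prologue: push r2 → mem[0x8d]=0xcf, sp=0x8d
body[0] mov  r1, r2 → r1=0xcf
body[1] sub  r3, r4, r0 → r3=0xfa
body[2] xor  r4, r5, r5 → r4=0x00
body[3] xor  r2, r1, r5 → r2=0xb4
body[4] sub  r4, r0, r3 → r4=0xfd
body[5] add  r4, r5, r2 → r4=0x2f
body[6] sub  r5, r4, #61 → r5=0xf2
epilogue: pop r2=0xcf, sp=0x8e
epilogue: pop r1=0x1f, sp=0x8f
r0: callee-saved, written=False
r3: caller-saved, written=True
r4: caller-saved, written=True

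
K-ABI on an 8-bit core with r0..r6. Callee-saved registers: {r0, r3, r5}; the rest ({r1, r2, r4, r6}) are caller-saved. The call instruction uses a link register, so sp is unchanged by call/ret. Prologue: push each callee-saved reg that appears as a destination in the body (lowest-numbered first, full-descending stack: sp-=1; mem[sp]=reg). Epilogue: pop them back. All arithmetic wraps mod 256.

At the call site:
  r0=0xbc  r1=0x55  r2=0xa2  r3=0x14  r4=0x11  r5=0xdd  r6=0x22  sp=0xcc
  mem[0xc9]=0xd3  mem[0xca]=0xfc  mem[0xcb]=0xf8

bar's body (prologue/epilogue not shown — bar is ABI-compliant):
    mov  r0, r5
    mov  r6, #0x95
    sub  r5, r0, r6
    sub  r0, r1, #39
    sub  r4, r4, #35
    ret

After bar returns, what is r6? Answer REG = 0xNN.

prologue: push r0 -> mem[0xcb]=0xbc, sp=0xcb
prologue: push r5 -> mem[0xca]=0xdd, sp=0xca
body[0] mov  r0, r5 -> r0=0xdd
body[1] mov  r6, #0x95 -> r6=0x95
body[2] sub  r5, r0, r6 -> r5=0x48
body[3] sub  r0, r1, #39 -> r0=0x2e
body[4] sub  r4, r4, #35 -> r4=0xee
epilogue: pop r5=0xdd, sp=0xcb
epilogue: pop r0=0xbc, sp=0xcc
r6 is caller-saved -> body value

REG = 0x95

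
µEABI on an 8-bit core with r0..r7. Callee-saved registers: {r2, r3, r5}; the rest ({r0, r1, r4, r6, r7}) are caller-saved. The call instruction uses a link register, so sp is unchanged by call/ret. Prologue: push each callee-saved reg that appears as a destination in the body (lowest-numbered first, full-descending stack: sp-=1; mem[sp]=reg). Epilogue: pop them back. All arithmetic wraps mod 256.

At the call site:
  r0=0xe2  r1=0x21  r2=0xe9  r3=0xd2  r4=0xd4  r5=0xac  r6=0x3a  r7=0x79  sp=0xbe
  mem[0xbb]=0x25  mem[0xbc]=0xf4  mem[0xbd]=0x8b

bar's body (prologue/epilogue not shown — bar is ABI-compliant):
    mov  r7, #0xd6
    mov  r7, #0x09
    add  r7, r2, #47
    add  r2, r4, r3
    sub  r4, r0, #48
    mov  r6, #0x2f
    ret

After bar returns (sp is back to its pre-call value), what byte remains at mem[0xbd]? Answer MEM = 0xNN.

MEM = 0xe9

prologue: push r2 -> mem[0xbd]=0xe9, sp=0xbd
body[0] mov  r7, #0xd6 -> r7=0xd6
body[1] mov  r7, #0x09 -> r7=0x09
body[2] add  r7, r2, #47 -> r7=0x18
body[3] add  r2, r4, r3 -> r2=0xa6
body[4] sub  r4, r0, #48 -> r4=0xb2
body[5] mov  r6, #0x2f -> r6=0x2f
epilogue: pop r2=0xe9, sp=0xbe
prologue pushed ['r2'] at ['0xbd']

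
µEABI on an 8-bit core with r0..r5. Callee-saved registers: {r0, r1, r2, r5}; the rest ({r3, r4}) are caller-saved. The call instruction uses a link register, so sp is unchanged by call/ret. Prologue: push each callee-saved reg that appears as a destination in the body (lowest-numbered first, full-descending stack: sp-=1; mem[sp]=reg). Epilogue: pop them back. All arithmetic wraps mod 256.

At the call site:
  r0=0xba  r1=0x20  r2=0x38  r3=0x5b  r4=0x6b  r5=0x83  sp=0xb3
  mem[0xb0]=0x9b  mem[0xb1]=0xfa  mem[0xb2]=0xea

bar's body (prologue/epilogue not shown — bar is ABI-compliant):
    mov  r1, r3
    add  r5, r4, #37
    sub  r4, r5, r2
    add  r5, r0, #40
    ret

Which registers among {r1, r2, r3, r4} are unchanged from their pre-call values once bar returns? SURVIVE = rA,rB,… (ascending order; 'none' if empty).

prologue: push r1 → mem[0xb2]=0x20, sp=0xb2
prologue: push r5 → mem[0xb1]=0x83, sp=0xb1
body[0] mov  r1, r3 → r1=0x5b
body[1] add  r5, r4, #37 → r5=0x90
body[2] sub  r4, r5, r2 → r4=0x58
body[3] add  r5, r0, #40 → r5=0xe2
epilogue: pop r5=0x83, sp=0xb2
epilogue: pop r1=0x20, sp=0xb3
r1: callee-saved, written=True
r2: callee-saved, written=False
r3: caller-saved, written=False
r4: caller-saved, written=True

SURVIVE = r1,r2,r3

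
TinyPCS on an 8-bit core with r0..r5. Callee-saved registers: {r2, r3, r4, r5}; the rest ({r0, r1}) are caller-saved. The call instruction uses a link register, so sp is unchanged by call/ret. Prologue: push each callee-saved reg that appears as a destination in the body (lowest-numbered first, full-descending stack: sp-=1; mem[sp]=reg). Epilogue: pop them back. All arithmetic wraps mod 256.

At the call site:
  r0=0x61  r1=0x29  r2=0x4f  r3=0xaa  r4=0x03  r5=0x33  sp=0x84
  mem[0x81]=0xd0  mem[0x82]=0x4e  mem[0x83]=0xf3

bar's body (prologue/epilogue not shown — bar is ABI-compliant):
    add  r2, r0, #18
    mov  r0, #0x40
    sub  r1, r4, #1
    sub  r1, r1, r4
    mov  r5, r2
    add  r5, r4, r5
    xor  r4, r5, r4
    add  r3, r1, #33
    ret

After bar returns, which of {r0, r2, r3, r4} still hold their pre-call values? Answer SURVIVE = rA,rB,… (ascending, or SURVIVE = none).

prologue: push r2 -> mem[0x83]=0x4f, sp=0x83
prologue: push r3 -> mem[0x82]=0xaa, sp=0x82
prologue: push r4 -> mem[0x81]=0x03, sp=0x81
prologue: push r5 -> mem[0x80]=0x33, sp=0x80
body[0] add  r2, r0, #18 -> r2=0x73
body[1] mov  r0, #0x40 -> r0=0x40
body[2] sub  r1, r4, #1 -> r1=0x02
body[3] sub  r1, r1, r4 -> r1=0xff
body[4] mov  r5, r2 -> r5=0x73
body[5] add  r5, r4, r5 -> r5=0x76
body[6] xor  r4, r5, r4 -> r4=0x75
body[7] add  r3, r1, #33 -> r3=0x20
epilogue: pop r5=0x33, sp=0x81
epilogue: pop r4=0x03, sp=0x82
epilogue: pop r3=0xaa, sp=0x83
epilogue: pop r2=0x4f, sp=0x84
r0: caller-saved, written=True
r2: callee-saved, written=True
r3: callee-saved, written=True
r4: callee-saved, written=True

SURVIVE = r2,r3,r4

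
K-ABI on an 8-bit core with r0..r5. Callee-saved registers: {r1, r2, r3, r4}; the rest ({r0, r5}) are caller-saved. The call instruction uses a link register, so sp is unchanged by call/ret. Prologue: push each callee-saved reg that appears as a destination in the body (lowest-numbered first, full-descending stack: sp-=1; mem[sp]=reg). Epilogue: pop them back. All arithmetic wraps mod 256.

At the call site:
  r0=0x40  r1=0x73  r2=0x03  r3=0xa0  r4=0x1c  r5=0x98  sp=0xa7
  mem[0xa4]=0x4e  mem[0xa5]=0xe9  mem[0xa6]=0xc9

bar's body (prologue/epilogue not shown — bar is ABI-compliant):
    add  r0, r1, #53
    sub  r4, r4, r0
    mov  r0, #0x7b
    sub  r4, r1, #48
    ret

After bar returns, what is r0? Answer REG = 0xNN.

REG = 0x7b

prologue: push r4 -> mem[0xa6]=0x1c, sp=0xa6
body[0] add  r0, r1, #53 -> r0=0xa8
body[1] sub  r4, r4, r0 -> r4=0x74
body[2] mov  r0, #0x7b -> r0=0x7b
body[3] sub  r4, r1, #48 -> r4=0x43
epilogue: pop r4=0x1c, sp=0xa7
r0 is caller-saved -> body value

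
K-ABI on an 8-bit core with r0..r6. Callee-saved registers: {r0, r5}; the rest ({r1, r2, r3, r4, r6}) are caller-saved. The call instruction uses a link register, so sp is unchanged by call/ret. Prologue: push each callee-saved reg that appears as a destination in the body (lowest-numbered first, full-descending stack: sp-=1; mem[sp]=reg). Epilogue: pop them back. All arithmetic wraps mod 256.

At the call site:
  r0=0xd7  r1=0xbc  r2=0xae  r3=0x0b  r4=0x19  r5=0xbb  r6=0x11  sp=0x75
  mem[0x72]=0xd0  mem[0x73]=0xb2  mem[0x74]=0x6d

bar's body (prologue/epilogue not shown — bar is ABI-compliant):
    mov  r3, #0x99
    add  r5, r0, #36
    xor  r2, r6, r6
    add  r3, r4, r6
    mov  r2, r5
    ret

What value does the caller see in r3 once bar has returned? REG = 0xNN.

prologue: push r5 → mem[0x74]=0xbb, sp=0x74
body[0] mov  r3, #0x99 → r3=0x99
body[1] add  r5, r0, #36 → r5=0xfb
body[2] xor  r2, r6, r6 → r2=0x00
body[3] add  r3, r4, r6 → r3=0x2a
body[4] mov  r2, r5 → r2=0xfb
epilogue: pop r5=0xbb, sp=0x75
r3 is caller-saved → body value

REG = 0x2a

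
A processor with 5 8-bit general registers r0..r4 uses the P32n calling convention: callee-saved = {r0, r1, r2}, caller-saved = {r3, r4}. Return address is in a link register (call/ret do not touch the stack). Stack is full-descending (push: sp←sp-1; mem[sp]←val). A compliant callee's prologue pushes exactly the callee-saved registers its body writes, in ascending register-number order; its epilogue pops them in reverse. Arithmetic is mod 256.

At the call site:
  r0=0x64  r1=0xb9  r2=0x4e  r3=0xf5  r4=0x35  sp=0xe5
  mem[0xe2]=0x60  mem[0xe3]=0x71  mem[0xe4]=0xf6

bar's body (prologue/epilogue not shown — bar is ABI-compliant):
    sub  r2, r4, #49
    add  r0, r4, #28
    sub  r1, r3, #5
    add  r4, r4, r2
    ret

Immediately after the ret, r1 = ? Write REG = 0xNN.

REG = 0xb9

prologue: push r0 -> mem[0xe4]=0x64, sp=0xe4
prologue: push r1 -> mem[0xe3]=0xb9, sp=0xe3
prologue: push r2 -> mem[0xe2]=0x4e, sp=0xe2
body[0] sub  r2, r4, #49 -> r2=0x04
body[1] add  r0, r4, #28 -> r0=0x51
body[2] sub  r1, r3, #5 -> r1=0xf0
body[3] add  r4, r4, r2 -> r4=0x39
epilogue: pop r2=0x4e, sp=0xe3
epilogue: pop r1=0xb9, sp=0xe4
epilogue: pop r0=0x64, sp=0xe5
r1 is callee-saved -> restored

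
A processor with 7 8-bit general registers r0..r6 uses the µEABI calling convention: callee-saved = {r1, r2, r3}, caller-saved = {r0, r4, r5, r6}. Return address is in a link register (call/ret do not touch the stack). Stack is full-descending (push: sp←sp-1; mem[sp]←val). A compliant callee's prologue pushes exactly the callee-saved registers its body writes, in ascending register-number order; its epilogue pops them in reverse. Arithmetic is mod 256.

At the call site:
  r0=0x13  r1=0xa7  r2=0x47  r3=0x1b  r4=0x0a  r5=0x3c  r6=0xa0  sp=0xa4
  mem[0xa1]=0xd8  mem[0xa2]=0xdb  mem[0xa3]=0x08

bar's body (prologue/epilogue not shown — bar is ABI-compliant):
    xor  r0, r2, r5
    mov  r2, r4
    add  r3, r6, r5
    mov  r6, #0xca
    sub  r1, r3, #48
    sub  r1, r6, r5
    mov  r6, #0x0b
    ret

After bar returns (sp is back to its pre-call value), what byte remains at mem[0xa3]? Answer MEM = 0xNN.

prologue: push r1 -> mem[0xa3]=0xa7, sp=0xa3
prologue: push r2 -> mem[0xa2]=0x47, sp=0xa2
prologue: push r3 -> mem[0xa1]=0x1b, sp=0xa1
body[0] xor  r0, r2, r5 -> r0=0x7b
body[1] mov  r2, r4 -> r2=0x0a
body[2] add  r3, r6, r5 -> r3=0xdc
body[3] mov  r6, #0xca -> r6=0xca
body[4] sub  r1, r3, #48 -> r1=0xac
body[5] sub  r1, r6, r5 -> r1=0x8e
body[6] mov  r6, #0x0b -> r6=0x0b
epilogue: pop r3=0x1b, sp=0xa2
epilogue: pop r2=0x47, sp=0xa3
epilogue: pop r1=0xa7, sp=0xa4
prologue pushed ['r1', 'r2', 'r3'] at ['0xa3', '0xa2', '0xa1']

MEM = 0xa7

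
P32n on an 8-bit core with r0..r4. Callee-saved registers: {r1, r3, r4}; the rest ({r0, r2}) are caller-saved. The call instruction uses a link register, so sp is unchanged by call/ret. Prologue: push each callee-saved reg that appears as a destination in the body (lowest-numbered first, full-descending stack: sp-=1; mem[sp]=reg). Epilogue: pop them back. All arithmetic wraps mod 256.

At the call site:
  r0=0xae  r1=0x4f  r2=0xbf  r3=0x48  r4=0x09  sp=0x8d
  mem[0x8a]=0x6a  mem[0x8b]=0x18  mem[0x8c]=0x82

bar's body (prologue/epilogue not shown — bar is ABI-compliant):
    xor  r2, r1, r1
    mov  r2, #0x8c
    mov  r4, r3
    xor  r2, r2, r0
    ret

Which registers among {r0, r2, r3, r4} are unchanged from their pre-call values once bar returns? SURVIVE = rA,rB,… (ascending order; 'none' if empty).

SURVIVE = r0,r3,r4

prologue: push r4 -> mem[0x8c]=0x09, sp=0x8c
body[0] xor  r2, r1, r1 -> r2=0x00
body[1] mov  r2, #0x8c -> r2=0x8c
body[2] mov  r4, r3 -> r4=0x48
body[3] xor  r2, r2, r0 -> r2=0x22
epilogue: pop r4=0x09, sp=0x8d
r0: caller-saved, written=False
r2: caller-saved, written=True
r3: callee-saved, written=False
r4: callee-saved, written=True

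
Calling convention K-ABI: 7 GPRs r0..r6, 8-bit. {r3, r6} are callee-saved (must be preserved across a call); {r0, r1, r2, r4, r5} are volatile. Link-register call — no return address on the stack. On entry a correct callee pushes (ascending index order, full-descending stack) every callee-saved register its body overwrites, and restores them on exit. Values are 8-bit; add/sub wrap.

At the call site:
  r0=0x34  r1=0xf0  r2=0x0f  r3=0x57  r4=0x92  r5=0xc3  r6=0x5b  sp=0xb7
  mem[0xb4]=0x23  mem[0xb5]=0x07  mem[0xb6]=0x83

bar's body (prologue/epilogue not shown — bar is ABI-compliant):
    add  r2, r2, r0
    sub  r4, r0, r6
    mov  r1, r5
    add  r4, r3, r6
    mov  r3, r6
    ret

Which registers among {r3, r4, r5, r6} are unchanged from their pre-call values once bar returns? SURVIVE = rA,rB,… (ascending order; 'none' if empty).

SURVIVE = r3,r5,r6

prologue: push r3 → mem[0xb6]=0x57, sp=0xb6
body[0] add  r2, r2, r0 → r2=0x43
body[1] sub  r4, r0, r6 → r4=0xd9
body[2] mov  r1, r5 → r1=0xc3
body[3] add  r4, r3, r6 → r4=0xb2
body[4] mov  r3, r6 → r3=0x5b
epilogue: pop r3=0x57, sp=0xb7
r3: callee-saved, written=True
r4: caller-saved, written=True
r5: caller-saved, written=False
r6: callee-saved, written=False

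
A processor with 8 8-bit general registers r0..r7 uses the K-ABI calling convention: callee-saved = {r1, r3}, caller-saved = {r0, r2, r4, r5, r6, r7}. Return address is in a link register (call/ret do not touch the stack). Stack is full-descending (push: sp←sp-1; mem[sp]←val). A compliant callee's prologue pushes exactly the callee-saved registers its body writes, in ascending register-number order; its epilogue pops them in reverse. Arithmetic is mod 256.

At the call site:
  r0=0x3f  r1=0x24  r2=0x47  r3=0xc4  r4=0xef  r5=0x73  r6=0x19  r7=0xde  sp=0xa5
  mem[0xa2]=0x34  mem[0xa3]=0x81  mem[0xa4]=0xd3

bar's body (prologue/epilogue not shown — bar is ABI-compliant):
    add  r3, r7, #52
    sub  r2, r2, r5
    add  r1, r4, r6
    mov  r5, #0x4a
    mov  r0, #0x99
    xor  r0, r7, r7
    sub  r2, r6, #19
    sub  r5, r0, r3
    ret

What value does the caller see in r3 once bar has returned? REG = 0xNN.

prologue: push r1 -> mem[0xa4]=0x24, sp=0xa4
prologue: push r3 -> mem[0xa3]=0xc4, sp=0xa3
body[0] add  r3, r7, #52 -> r3=0x12
body[1] sub  r2, r2, r5 -> r2=0xd4
body[2] add  r1, r4, r6 -> r1=0x08
body[3] mov  r5, #0x4a -> r5=0x4a
body[4] mov  r0, #0x99 -> r0=0x99
body[5] xor  r0, r7, r7 -> r0=0x00
body[6] sub  r2, r6, #19 -> r2=0x06
body[7] sub  r5, r0, r3 -> r5=0xee
epilogue: pop r3=0xc4, sp=0xa4
epilogue: pop r1=0x24, sp=0xa5
r3 is callee-saved -> restored

REG = 0xc4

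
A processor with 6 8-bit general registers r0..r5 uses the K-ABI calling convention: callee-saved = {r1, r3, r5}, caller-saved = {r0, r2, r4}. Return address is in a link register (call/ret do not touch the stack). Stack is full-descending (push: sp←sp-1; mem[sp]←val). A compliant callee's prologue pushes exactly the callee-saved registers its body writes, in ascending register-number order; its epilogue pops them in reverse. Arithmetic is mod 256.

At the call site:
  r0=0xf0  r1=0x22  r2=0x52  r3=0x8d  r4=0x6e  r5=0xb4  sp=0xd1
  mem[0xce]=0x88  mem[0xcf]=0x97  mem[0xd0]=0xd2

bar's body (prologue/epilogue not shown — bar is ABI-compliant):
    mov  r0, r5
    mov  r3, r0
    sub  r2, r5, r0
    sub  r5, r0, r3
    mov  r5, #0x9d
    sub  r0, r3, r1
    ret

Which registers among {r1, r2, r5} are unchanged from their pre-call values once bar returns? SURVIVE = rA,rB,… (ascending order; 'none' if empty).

prologue: push r3 → mem[0xd0]=0x8d, sp=0xd0
prologue: push r5 → mem[0xcf]=0xb4, sp=0xcf
body[0] mov  r0, r5 → r0=0xb4
body[1] mov  r3, r0 → r3=0xb4
body[2] sub  r2, r5, r0 → r2=0x00
body[3] sub  r5, r0, r3 → r5=0x00
body[4] mov  r5, #0x9d → r5=0x9d
body[5] sub  r0, r3, r1 → r0=0x92
epilogue: pop r5=0xb4, sp=0xd0
epilogue: pop r3=0x8d, sp=0xd1
r1: callee-saved, written=False
r2: caller-saved, written=True
r5: callee-saved, written=True

SURVIVE = r1,r5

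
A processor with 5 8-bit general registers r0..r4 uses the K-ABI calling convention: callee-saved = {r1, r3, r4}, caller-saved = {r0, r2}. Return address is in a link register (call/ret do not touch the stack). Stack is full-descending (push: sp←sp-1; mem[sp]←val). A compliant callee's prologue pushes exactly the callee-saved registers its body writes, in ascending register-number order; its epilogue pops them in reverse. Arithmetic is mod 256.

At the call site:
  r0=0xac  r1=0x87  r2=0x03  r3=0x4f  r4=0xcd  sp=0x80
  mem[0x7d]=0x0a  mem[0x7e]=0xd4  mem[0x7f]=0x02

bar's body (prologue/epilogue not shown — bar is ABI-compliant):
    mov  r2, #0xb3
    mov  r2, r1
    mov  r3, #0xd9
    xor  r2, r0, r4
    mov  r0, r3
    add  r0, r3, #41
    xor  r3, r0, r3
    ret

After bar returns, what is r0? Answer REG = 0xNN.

prologue: push r3 → mem[0x7f]=0x4f, sp=0x7f
body[0] mov  r2, #0xb3 → r2=0xb3
body[1] mov  r2, r1 → r2=0x87
body[2] mov  r3, #0xd9 → r3=0xd9
body[3] xor  r2, r0, r4 → r2=0x61
body[4] mov  r0, r3 → r0=0xd9
body[5] add  r0, r3, #41 → r0=0x02
body[6] xor  r3, r0, r3 → r3=0xdb
epilogue: pop r3=0x4f, sp=0x80
r0 is caller-saved → body value

REG = 0x02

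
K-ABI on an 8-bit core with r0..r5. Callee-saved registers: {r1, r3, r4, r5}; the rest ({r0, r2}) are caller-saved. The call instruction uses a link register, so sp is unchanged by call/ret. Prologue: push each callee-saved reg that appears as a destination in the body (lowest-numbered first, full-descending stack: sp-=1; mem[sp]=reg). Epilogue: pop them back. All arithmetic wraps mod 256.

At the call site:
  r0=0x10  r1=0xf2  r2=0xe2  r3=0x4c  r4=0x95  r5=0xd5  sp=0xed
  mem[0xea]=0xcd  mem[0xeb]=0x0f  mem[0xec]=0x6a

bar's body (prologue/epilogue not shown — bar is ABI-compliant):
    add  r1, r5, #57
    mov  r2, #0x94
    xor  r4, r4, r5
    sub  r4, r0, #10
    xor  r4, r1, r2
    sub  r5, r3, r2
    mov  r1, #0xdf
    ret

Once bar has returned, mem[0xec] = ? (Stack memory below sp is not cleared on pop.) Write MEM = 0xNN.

prologue: push r1 → mem[0xec]=0xf2, sp=0xec
prologue: push r4 → mem[0xeb]=0x95, sp=0xeb
prologue: push r5 → mem[0xea]=0xd5, sp=0xea
body[0] add  r1, r5, #57 → r1=0x0e
body[1] mov  r2, #0x94 → r2=0x94
body[2] xor  r4, r4, r5 → r4=0x40
body[3] sub  r4, r0, #10 → r4=0x06
body[4] xor  r4, r1, r2 → r4=0x9a
body[5] sub  r5, r3, r2 → r5=0xb8
body[6] mov  r1, #0xdf → r1=0xdf
epilogue: pop r5=0xd5, sp=0xeb
epilogue: pop r4=0x95, sp=0xec
epilogue: pop r1=0xf2, sp=0xed
prologue pushed ['r1', 'r4', 'r5'] at ['0xec', '0xeb', '0xea']

MEM = 0xf2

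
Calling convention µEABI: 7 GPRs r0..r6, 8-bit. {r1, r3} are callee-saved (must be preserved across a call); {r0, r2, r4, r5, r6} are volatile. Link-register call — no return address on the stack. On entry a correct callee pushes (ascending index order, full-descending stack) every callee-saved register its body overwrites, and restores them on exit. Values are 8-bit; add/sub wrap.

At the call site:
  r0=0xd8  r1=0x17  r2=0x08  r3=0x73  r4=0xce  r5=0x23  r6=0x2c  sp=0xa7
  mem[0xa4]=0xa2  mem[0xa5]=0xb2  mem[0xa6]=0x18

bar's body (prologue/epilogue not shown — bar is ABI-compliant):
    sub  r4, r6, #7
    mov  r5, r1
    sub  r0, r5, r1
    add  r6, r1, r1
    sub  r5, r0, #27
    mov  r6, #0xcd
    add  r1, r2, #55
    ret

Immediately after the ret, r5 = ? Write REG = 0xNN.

prologue: push r1 -> mem[0xa6]=0x17, sp=0xa6
body[0] sub  r4, r6, #7 -> r4=0x25
body[1] mov  r5, r1 -> r5=0x17
body[2] sub  r0, r5, r1 -> r0=0x00
body[3] add  r6, r1, r1 -> r6=0x2e
body[4] sub  r5, r0, #27 -> r5=0xe5
body[5] mov  r6, #0xcd -> r6=0xcd
body[6] add  r1, r2, #55 -> r1=0x3f
epilogue: pop r1=0x17, sp=0xa7
r5 is caller-saved -> body value

REG = 0xe5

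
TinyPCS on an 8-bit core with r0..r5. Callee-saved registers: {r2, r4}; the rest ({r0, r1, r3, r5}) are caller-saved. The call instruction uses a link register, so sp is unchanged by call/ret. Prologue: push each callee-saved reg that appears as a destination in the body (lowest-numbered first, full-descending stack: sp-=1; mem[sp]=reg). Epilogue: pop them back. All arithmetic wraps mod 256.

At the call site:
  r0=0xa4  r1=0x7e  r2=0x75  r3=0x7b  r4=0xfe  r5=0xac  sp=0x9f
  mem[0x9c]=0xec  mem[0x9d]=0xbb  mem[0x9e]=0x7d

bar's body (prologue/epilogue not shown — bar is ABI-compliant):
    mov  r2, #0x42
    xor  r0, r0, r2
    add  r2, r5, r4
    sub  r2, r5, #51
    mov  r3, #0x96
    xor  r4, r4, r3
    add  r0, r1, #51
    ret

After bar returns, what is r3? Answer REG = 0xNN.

prologue: push r2 -> mem[0x9e]=0x75, sp=0x9e
prologue: push r4 -> mem[0x9d]=0xfe, sp=0x9d
body[0] mov  r2, #0x42 -> r2=0x42
body[1] xor  r0, r0, r2 -> r0=0xe6
body[2] add  r2, r5, r4 -> r2=0xaa
body[3] sub  r2, r5, #51 -> r2=0x79
body[4] mov  r3, #0x96 -> r3=0x96
body[5] xor  r4, r4, r3 -> r4=0x68
body[6] add  r0, r1, #51 -> r0=0xb1
epilogue: pop r4=0xfe, sp=0x9e
epilogue: pop r2=0x75, sp=0x9f
r3 is caller-saved -> body value

REG = 0x96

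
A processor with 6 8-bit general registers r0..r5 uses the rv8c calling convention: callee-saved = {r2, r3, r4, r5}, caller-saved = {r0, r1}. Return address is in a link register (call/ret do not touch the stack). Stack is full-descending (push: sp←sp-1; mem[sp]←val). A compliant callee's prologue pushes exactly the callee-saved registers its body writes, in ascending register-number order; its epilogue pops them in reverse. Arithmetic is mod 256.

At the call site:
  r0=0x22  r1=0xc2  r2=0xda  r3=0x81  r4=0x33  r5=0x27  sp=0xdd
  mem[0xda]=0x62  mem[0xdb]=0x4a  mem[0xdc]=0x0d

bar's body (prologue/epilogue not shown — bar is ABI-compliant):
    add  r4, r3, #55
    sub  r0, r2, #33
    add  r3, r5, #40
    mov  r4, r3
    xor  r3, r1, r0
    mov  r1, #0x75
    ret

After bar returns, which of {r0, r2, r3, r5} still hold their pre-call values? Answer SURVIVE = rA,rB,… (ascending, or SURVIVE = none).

SURVIVE = r2,r3,r5

prologue: push r3 -> mem[0xdc]=0x81, sp=0xdc
prologue: push r4 -> mem[0xdb]=0x33, sp=0xdb
body[0] add  r4, r3, #55 -> r4=0xb8
body[1] sub  r0, r2, #33 -> r0=0xb9
body[2] add  r3, r5, #40 -> r3=0x4f
body[3] mov  r4, r3 -> r4=0x4f
body[4] xor  r3, r1, r0 -> r3=0x7b
body[5] mov  r1, #0x75 -> r1=0x75
epilogue: pop r4=0x33, sp=0xdc
epilogue: pop r3=0x81, sp=0xdd
r0: caller-saved, written=True
r2: callee-saved, written=False
r3: callee-saved, written=True
r5: callee-saved, written=False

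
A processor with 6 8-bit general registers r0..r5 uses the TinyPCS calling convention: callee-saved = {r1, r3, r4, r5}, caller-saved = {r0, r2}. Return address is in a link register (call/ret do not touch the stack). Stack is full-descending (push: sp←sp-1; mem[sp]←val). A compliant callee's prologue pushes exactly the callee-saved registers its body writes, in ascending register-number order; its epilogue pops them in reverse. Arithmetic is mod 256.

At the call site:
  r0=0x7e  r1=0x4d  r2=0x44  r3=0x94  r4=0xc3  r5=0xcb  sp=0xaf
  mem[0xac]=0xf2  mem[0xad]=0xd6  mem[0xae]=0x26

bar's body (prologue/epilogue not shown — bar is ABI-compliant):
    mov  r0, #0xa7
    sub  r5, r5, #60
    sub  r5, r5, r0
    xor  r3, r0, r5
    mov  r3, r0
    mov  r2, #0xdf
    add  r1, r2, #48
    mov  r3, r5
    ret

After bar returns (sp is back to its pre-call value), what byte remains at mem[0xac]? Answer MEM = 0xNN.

prologue: push r1 -> mem[0xae]=0x4d, sp=0xae
prologue: push r3 -> mem[0xad]=0x94, sp=0xad
prologue: push r5 -> mem[0xac]=0xcb, sp=0xac
body[0] mov  r0, #0xa7 -> r0=0xa7
body[1] sub  r5, r5, #60 -> r5=0x8f
body[2] sub  r5, r5, r0 -> r5=0xe8
body[3] xor  r3, r0, r5 -> r3=0x4f
body[4] mov  r3, r0 -> r3=0xa7
body[5] mov  r2, #0xdf -> r2=0xdf
body[6] add  r1, r2, #48 -> r1=0x0f
body[7] mov  r3, r5 -> r3=0xe8
epilogue: pop r5=0xcb, sp=0xad
epilogue: pop r3=0x94, sp=0xae
epilogue: pop r1=0x4d, sp=0xaf
prologue pushed ['r1', 'r3', 'r5'] at ['0xae', '0xad', '0xac']

MEM = 0xcb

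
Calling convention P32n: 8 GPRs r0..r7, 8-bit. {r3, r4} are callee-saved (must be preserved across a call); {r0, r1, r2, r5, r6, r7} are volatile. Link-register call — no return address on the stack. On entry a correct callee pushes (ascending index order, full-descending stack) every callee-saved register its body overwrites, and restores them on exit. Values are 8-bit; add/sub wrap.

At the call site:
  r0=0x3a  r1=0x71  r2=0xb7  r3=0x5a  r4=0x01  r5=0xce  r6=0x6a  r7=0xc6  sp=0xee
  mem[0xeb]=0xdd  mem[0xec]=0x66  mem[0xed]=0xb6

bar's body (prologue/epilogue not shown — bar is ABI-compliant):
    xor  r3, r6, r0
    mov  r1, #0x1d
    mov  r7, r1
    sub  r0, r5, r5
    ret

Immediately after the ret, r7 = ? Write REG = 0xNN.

REG = 0x1d

prologue: push r3 → mem[0xed]=0x5a, sp=0xed
body[0] xor  r3, r6, r0 → r3=0x50
body[1] mov  r1, #0x1d → r1=0x1d
body[2] mov  r7, r1 → r7=0x1d
body[3] sub  r0, r5, r5 → r0=0x00
epilogue: pop r3=0x5a, sp=0xee
r7 is caller-saved → body value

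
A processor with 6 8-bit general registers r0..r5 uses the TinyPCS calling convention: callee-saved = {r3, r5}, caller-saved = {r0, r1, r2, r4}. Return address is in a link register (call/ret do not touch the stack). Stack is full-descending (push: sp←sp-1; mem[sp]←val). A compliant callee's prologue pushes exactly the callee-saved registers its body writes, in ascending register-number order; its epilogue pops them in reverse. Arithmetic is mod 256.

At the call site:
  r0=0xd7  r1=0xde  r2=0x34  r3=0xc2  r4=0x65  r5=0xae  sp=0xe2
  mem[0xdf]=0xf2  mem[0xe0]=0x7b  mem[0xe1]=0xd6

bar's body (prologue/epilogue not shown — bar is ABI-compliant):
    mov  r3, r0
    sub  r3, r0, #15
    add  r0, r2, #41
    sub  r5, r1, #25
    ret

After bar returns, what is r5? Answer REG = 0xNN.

REG = 0xae

prologue: push r3 → mem[0xe1]=0xc2, sp=0xe1
prologue: push r5 → mem[0xe0]=0xae, sp=0xe0
body[0] mov  r3, r0 → r3=0xd7
body[1] sub  r3, r0, #15 → r3=0xc8
body[2] add  r0, r2, #41 → r0=0x5d
body[3] sub  r5, r1, #25 → r5=0xc5
epilogue: pop r5=0xae, sp=0xe1
epilogue: pop r3=0xc2, sp=0xe2
r5 is callee-saved → restored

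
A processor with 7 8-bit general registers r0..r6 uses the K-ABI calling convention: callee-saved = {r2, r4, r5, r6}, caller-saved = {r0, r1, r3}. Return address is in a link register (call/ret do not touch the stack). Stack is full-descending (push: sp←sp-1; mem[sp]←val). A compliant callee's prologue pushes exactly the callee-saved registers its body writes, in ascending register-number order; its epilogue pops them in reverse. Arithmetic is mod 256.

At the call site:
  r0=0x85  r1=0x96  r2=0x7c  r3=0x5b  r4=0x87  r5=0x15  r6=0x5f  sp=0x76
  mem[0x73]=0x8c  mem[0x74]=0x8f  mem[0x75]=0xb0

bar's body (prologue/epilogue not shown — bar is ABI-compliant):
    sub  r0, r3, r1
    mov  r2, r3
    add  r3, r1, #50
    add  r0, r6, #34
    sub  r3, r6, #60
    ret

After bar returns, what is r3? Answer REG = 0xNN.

REG = 0x23

prologue: push r2 -> mem[0x75]=0x7c, sp=0x75
body[0] sub  r0, r3, r1 -> r0=0xc5
body[1] mov  r2, r3 -> r2=0x5b
body[2] add  r3, r1, #50 -> r3=0xc8
body[3] add  r0, r6, #34 -> r0=0x81
body[4] sub  r3, r6, #60 -> r3=0x23
epilogue: pop r2=0x7c, sp=0x76
r3 is caller-saved -> body value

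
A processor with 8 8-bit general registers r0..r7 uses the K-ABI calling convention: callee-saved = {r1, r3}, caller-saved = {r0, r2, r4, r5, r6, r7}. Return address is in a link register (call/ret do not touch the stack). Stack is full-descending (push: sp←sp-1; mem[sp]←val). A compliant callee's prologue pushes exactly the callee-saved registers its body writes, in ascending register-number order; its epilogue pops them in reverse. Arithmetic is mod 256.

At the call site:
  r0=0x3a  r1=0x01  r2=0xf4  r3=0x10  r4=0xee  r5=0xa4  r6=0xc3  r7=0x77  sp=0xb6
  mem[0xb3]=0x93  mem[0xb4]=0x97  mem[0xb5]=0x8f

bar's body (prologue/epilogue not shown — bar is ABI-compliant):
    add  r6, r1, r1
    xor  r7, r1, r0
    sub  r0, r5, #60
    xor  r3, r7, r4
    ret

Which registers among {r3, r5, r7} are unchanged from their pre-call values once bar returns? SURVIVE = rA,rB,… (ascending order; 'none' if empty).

SURVIVE = r3,r5

prologue: push r3 -> mem[0xb5]=0x10, sp=0xb5
body[0] add  r6, r1, r1 -> r6=0x02
body[1] xor  r7, r1, r0 -> r7=0x3b
body[2] sub  r0, r5, #60 -> r0=0x68
body[3] xor  r3, r7, r4 -> r3=0xd5
epilogue: pop r3=0x10, sp=0xb6
r3: callee-saved, written=True
r5: caller-saved, written=False
r7: caller-saved, written=True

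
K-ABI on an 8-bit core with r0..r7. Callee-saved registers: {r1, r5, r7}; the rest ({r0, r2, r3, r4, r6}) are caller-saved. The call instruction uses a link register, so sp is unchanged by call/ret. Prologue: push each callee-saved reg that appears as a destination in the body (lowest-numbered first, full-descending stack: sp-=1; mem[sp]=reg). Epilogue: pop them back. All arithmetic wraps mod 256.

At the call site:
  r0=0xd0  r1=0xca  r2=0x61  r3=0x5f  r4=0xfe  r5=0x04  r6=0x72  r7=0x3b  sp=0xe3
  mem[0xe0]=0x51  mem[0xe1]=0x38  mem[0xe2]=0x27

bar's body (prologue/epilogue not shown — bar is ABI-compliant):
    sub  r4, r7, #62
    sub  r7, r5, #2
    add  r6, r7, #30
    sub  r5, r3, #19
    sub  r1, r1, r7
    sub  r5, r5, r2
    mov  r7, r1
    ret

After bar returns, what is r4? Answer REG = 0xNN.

prologue: push r1 -> mem[0xe2]=0xca, sp=0xe2
prologue: push r5 -> mem[0xe1]=0x04, sp=0xe1
prologue: push r7 -> mem[0xe0]=0x3b, sp=0xe0
body[0] sub  r4, r7, #62 -> r4=0xfd
body[1] sub  r7, r5, #2 -> r7=0x02
body[2] add  r6, r7, #30 -> r6=0x20
body[3] sub  r5, r3, #19 -> r5=0x4c
body[4] sub  r1, r1, r7 -> r1=0xc8
body[5] sub  r5, r5, r2 -> r5=0xeb
body[6] mov  r7, r1 -> r7=0xc8
epilogue: pop r7=0x3b, sp=0xe1
epilogue: pop r5=0x04, sp=0xe2
epilogue: pop r1=0xca, sp=0xe3
r4 is caller-saved -> body value

REG = 0xfd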